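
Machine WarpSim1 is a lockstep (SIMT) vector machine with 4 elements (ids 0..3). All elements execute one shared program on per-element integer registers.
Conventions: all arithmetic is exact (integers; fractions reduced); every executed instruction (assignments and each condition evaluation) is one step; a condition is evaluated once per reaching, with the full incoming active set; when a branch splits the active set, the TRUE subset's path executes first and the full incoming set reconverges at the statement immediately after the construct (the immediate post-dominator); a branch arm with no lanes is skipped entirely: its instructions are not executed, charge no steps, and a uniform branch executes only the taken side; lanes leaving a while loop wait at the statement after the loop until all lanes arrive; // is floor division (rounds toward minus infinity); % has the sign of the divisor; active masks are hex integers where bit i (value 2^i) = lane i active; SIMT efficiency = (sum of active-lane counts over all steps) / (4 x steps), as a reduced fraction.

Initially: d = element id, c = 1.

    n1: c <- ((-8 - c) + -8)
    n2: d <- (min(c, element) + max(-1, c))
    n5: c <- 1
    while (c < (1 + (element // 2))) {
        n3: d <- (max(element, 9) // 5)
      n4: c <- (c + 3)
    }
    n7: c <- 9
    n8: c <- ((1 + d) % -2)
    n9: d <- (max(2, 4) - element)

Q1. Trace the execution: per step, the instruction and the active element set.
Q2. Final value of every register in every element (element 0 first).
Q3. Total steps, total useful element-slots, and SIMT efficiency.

step 0: c <- ((-8 - c) + -8)         0xf
step 1: d <- (min(c, element) + max(-1, c)) 0xf
step 2: c <- 1                       0xf
step 3: eval (c < (1 + (element // 2))) 0xf
step 4: d <- (max(element, 9) // 5)  0xc
step 5: c <- (c + 3)                 0xc
step 6: eval (c < (1 + (element // 2))) 0xc
step 7: c <- 9                       0xf
step 8: c <- ((1 + d) % -2)          0xf
step 9: d <- (max(2, 4) - element)   0xf

Answer: 10 steps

d: 4,3,2,1
c: -1,-1,0,0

steps = 10; useful = 34; efficiency = 34/40 = 17/20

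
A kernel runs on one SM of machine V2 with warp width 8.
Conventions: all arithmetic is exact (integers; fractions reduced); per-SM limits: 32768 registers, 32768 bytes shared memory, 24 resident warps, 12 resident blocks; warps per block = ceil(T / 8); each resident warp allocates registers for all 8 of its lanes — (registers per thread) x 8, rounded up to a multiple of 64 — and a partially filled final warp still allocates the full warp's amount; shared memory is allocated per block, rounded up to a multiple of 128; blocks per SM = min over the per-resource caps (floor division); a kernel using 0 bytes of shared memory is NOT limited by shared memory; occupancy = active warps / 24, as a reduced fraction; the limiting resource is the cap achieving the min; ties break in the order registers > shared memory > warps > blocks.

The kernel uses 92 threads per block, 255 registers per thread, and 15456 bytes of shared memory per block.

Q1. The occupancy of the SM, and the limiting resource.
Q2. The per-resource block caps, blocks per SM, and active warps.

Answer: occupancy 1/2, limited by registers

registers: 1 block
shared memory: 2 blocks
warps: 2 blocks
blocks: 12 blocks

Answer: 1 block, 12 active warps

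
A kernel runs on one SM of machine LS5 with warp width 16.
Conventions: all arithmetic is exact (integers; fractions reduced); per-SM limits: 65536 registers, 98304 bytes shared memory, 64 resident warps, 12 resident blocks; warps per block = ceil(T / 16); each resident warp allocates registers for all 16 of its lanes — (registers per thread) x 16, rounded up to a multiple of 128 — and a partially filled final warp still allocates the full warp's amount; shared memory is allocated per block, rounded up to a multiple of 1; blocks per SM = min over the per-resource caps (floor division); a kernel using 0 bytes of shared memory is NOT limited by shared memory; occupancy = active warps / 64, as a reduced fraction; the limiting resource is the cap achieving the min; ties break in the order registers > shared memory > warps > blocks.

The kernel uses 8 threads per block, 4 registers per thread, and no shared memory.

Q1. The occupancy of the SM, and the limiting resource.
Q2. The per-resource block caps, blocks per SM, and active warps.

Answer: occupancy 3/16, limited by blocks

registers: 512 blocks
shared memory: no limit (kernel uses none)
warps: 64 blocks
blocks: 12 blocks

Answer: 12 blocks, 12 active warps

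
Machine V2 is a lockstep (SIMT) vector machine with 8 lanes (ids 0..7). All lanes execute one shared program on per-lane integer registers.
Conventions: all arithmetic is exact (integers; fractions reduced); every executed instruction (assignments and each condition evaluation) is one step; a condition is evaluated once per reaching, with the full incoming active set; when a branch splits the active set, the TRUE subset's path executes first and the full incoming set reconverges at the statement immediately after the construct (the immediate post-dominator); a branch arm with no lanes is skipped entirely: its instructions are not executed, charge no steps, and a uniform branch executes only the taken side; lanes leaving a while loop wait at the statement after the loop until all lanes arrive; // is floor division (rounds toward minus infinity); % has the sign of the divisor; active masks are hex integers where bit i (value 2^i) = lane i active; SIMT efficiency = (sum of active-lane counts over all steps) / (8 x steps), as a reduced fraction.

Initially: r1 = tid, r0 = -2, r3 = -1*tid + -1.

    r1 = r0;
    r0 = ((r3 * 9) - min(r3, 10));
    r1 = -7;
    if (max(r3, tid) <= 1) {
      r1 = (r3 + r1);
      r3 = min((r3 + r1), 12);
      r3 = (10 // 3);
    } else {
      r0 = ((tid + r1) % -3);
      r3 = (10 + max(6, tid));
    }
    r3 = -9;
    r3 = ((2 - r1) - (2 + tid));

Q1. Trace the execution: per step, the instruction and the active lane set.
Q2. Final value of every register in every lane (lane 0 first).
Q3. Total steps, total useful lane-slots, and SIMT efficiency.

step 0: r1 <- r0                     0xff
step 1: r0 <- ((r3 * 9) - min(r3, 10)) 0xff
step 2: r1 <- -7                     0xff
step 3: eval (max(r3, tid) <= 1)     0xff
step 4: r1 <- (r3 + r1)              0x03
step 5: r3 <- min((r3 + r1), 12)     0x03
step 6: r3 <- (10 // 3)              0x03
step 7: r0 <- ((tid + r1) % -3)      0xfc
step 8: r3 <- (10 + max(6, tid))     0xfc
step 9: r3 <- -9                     0xff
step 10: r3 <- ((2 - r1) - (2 + tid)) 0xff

Answer: 11 steps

r1: -8,-9,-7,-7,-7,-7,-7,-7
r0: -8,-16,-2,-1,0,-2,-1,0
r3: 8,8,5,4,3,2,1,0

steps = 11; useful = 66; efficiency = 66/88 = 3/4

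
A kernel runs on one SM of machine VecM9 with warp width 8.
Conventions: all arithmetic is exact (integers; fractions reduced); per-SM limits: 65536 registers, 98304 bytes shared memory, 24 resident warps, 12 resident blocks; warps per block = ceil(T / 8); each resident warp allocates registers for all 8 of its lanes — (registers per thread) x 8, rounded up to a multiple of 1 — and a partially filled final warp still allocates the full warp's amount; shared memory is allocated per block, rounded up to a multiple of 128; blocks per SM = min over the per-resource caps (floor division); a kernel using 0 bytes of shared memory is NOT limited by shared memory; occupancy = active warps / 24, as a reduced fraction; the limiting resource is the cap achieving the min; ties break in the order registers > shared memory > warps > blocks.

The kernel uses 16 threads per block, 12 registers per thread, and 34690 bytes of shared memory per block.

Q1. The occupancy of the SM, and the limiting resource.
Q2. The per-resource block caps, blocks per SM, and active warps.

Answer: occupancy 1/6, limited by shared memory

registers: 341 blocks
shared memory: 2 blocks
warps: 12 blocks
blocks: 12 blocks

Answer: 2 blocks, 4 active warps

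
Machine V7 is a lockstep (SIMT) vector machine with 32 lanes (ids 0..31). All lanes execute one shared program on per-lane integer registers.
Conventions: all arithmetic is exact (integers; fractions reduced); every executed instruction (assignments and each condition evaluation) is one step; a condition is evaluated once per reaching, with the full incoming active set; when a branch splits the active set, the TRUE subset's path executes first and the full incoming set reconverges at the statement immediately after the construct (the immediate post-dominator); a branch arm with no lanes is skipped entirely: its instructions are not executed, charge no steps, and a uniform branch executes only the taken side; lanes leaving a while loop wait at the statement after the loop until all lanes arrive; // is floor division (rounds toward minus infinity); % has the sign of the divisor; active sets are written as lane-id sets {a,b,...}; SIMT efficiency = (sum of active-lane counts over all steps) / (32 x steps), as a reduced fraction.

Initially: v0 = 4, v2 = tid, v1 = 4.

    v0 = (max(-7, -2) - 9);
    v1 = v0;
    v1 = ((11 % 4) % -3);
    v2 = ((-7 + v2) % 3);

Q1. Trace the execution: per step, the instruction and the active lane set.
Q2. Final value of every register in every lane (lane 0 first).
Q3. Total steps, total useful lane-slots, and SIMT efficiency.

step 0: v0 <- (max(-7, -2) - 9)      {0,1,2,3,4,5,6,7,8,9,10,11,12,13,14,15,16,17,18,19,20,21,22,23,24,25,26,27,28,29,30,31}
step 1: v1 <- v0                     {0,1,2,3,4,5,6,7,8,9,10,11,12,13,14,15,16,17,18,19,20,21,22,23,24,25,26,27,28,29,30,31}
step 2: v1 <- ((11 % 4) % -3)        {0,1,2,3,4,5,6,7,8,9,10,11,12,13,14,15,16,17,18,19,20,21,22,23,24,25,26,27,28,29,30,31}
step 3: v2 <- ((-7 + v2) % 3)        {0,1,2,3,4,5,6,7,8,9,10,11,12,13,14,15,16,17,18,19,20,21,22,23,24,25,26,27,28,29,30,31}

Answer: 4 steps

v0: -11,-11,-11,-11,-11,-11,-11,-11,-11,-11,-11,-11,-11,-11,-11,-11,-11,-11,-11,-11,-11,-11,-11,-11,-11,-11,-11,-11,-11,-11,-11,-11
v2: 2,0,1,2,0,1,2,0,1,2,0,1,2,0,1,2,0,1,2,0,1,2,0,1,2,0,1,2,0,1,2,0
v1: 0,0,0,0,0,0,0,0,0,0,0,0,0,0,0,0,0,0,0,0,0,0,0,0,0,0,0,0,0,0,0,0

steps = 4; useful = 128; efficiency = 128/128 = 1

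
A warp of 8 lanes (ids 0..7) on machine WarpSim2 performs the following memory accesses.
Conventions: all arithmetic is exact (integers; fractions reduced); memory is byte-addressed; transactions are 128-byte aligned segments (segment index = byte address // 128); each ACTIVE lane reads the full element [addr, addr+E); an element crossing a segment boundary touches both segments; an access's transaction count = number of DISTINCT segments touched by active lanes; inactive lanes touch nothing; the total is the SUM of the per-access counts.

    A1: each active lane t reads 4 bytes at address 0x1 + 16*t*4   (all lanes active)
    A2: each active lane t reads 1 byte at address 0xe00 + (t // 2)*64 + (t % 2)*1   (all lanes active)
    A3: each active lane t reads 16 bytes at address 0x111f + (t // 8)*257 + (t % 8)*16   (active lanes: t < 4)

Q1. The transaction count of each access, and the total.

A1: 4 transactions
A2: 2 transactions
A3: 1 transaction

Answer: 4,2,1; total 7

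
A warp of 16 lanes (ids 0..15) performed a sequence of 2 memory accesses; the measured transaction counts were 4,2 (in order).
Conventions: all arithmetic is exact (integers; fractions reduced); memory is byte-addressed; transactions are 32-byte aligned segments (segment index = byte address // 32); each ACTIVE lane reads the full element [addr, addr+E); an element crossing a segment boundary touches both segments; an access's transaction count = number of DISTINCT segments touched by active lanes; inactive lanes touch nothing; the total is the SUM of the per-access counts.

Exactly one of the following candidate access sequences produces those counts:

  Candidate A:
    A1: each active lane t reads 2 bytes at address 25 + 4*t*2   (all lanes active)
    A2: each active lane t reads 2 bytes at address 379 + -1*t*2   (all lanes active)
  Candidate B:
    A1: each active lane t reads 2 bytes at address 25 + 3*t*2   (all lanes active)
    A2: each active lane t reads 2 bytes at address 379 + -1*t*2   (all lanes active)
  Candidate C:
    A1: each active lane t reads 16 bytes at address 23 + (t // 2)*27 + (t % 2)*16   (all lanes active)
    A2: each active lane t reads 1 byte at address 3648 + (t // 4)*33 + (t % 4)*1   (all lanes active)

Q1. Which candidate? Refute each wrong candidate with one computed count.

A: A1 gives 5 transactions, not 4
C: A1 gives 8 transactions, not 4
B: all counts match (4,2)

Answer: B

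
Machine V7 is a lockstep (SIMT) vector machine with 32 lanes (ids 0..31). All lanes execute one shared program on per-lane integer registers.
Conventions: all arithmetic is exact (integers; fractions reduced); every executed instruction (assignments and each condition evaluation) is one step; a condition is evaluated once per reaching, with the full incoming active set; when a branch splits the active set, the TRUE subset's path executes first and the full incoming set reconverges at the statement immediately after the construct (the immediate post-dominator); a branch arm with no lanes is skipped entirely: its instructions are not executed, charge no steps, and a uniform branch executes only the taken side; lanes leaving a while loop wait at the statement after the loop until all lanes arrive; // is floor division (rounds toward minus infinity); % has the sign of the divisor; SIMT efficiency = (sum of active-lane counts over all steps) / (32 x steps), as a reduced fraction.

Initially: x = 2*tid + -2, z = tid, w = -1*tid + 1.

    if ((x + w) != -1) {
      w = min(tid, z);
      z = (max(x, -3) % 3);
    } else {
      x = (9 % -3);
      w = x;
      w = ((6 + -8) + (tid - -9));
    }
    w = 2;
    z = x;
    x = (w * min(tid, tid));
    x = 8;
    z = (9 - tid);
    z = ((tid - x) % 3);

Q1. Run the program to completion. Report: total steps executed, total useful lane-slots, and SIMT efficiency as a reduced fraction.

Answer: 12 steps, 289 useful, 289/384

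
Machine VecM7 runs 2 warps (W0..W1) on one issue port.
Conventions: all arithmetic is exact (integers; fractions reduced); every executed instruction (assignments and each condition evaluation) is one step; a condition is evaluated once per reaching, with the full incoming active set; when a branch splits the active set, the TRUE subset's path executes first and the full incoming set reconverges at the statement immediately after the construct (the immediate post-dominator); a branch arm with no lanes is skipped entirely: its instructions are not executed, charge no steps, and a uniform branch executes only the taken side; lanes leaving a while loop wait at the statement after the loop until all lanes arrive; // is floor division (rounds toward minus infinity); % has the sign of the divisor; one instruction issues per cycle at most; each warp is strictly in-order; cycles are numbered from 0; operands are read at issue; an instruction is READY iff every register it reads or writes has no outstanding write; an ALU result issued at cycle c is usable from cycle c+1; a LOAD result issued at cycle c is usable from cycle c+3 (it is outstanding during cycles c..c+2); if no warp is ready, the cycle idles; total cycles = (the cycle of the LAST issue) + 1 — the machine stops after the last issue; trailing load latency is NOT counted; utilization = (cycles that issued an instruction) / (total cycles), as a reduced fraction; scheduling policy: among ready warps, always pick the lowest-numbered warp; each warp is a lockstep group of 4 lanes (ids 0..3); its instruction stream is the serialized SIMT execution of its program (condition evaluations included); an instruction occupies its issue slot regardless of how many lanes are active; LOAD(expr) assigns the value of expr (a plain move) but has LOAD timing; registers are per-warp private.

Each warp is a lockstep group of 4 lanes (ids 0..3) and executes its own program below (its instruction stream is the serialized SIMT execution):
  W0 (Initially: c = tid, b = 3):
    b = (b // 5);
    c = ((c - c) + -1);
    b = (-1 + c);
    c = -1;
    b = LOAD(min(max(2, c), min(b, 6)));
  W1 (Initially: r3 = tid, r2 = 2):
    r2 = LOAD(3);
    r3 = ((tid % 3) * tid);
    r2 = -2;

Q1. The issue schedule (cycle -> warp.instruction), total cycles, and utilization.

cycle 0: W0.I0
cycle 1: W0.I1
cycle 2: W0.I2
cycle 3: W0.I3
cycle 4: W0.I4
cycle 5: W1.I0
cycle 6: W1.I1
cycle 7: idle
cycle 8: W1.I2

Answer: 9 cycles, utilization 8/9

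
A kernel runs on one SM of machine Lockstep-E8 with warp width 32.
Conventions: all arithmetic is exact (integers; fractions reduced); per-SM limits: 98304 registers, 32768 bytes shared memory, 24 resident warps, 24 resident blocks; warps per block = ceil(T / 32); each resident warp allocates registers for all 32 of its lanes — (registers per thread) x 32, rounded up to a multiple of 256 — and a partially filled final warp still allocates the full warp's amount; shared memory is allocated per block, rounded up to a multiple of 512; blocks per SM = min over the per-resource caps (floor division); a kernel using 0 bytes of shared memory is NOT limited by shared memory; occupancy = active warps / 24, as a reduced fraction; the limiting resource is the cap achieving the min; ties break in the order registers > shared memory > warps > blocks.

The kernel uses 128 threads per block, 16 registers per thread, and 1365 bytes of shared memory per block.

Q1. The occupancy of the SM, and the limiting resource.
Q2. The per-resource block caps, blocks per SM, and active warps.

Answer: occupancy 1, limited by warps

registers: 48 blocks
shared memory: 21 blocks
warps: 6 blocks
blocks: 24 blocks

Answer: 6 blocks, 24 active warps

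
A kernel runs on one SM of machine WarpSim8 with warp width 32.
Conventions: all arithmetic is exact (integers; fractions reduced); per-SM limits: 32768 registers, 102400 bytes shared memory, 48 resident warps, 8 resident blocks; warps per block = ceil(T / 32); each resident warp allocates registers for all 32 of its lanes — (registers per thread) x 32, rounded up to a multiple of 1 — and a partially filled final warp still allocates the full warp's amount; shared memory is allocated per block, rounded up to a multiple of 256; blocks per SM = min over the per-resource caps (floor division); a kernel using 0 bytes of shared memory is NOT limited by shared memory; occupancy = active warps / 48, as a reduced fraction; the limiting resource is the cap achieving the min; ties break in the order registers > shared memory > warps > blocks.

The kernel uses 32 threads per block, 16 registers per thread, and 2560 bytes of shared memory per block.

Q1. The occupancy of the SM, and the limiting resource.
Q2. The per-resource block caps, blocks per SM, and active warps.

Answer: occupancy 1/6, limited by blocks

registers: 64 blocks
shared memory: 40 blocks
warps: 48 blocks
blocks: 8 blocks

Answer: 8 blocks, 8 active warps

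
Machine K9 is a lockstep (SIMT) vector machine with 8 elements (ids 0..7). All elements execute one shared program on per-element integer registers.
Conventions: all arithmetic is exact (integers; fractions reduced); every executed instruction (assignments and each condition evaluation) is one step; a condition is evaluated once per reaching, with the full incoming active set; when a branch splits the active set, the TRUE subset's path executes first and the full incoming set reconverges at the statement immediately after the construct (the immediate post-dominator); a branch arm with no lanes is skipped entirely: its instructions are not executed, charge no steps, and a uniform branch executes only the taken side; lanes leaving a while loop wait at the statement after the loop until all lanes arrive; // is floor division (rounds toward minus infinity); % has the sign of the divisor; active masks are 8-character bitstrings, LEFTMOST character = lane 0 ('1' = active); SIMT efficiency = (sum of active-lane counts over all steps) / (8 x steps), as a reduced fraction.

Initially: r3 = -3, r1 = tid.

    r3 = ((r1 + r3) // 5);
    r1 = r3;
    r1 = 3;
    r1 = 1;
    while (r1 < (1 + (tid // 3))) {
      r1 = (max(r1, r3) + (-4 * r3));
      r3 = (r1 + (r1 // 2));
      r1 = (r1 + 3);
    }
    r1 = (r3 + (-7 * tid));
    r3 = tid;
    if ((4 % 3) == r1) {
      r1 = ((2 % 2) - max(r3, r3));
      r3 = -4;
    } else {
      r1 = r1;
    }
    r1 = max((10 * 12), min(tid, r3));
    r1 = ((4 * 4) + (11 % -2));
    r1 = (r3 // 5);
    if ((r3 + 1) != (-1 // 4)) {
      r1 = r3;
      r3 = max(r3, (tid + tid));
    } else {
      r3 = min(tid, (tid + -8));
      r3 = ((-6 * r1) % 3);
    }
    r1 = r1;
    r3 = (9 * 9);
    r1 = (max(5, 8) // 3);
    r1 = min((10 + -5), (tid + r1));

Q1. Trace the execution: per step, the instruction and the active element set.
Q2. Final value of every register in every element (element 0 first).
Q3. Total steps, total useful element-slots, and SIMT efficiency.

step 0: r3 <- ((r1 + r3) // 5)       11111111
step 1: r1 <- r3                     11111111
step 2: r1 <- 3                      11111111
step 3: r1 <- 1                      11111111
step 4: eval (r1 < (1 + (tid // 3))) 11111111
step 5: r1 <- (max(r1, r3) + (-4 * r3)) 00011111
step 6: r3 <- (r1 + (r1 // 2))       00011111
step 7: r1 <- (r1 + 3)               00011111
step 8: eval (r1 < (1 + (tid // 3))) 00011111
step 9: r1 <- (r3 + (-7 * tid))      11111111
step 10: r3 <- tid                    11111111
step 11: eval ((4 % 3) == r1)         11111111
step 12: r1 <- r1                     11111111
step 13: r1 <- max((10 * 12), min(tid, r3)) 11111111
step 14: r1 <- ((4 * 4) + (11 % -2))  11111111
step 15: r1 <- (r3 // 5)              11111111
step 16: eval ((r3 + 1) != (-1 // 4)) 11111111
step 17: r1 <- r3                     11111111
step 18: r3 <- max(r3, (tid + tid))   11111111
step 19: r1 <- r1                     11111111
step 20: r3 <- (9 * 9)                11111111
step 21: r1 <- (max(5, 8) // 3)       11111111
step 22: r1 <- min((10 + -5), (tid + r1)) 11111111

Answer: 23 steps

r3: 81,81,81,81,81,81,81,81
r1: 2,3,4,5,5,5,5,5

steps = 23; useful = 172; efficiency = 172/184 = 43/46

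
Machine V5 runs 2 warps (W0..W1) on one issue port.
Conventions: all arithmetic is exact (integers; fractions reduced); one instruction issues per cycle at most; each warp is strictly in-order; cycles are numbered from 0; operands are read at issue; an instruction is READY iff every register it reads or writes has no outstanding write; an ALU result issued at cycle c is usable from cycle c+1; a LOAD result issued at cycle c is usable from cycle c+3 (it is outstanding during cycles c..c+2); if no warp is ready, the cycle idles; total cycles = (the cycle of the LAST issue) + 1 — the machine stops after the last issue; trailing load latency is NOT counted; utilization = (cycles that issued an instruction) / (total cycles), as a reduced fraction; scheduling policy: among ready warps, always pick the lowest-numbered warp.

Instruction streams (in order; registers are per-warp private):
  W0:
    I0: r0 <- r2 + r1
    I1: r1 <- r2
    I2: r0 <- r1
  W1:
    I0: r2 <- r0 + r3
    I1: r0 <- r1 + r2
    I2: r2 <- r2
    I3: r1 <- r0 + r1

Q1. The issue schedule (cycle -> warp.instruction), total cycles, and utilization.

cycle 0: W0.I0
cycle 1: W0.I1
cycle 2: W0.I2
cycle 3: W1.I0
cycle 4: W1.I1
cycle 5: W1.I2
cycle 6: W1.I3

Answer: 7 cycles, utilization 1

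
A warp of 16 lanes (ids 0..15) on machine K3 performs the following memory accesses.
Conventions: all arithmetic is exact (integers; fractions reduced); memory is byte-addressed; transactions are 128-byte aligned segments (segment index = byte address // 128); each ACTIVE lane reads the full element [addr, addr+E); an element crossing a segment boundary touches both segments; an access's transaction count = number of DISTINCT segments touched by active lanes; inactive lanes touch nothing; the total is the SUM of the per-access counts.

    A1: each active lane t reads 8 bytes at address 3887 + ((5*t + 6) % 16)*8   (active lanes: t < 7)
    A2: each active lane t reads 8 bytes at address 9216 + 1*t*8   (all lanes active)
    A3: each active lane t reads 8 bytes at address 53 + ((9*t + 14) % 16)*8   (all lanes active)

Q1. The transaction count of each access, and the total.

A1: 2 transactions
A2: 1 transaction
A3: 2 transactions

Answer: 2,1,2; total 5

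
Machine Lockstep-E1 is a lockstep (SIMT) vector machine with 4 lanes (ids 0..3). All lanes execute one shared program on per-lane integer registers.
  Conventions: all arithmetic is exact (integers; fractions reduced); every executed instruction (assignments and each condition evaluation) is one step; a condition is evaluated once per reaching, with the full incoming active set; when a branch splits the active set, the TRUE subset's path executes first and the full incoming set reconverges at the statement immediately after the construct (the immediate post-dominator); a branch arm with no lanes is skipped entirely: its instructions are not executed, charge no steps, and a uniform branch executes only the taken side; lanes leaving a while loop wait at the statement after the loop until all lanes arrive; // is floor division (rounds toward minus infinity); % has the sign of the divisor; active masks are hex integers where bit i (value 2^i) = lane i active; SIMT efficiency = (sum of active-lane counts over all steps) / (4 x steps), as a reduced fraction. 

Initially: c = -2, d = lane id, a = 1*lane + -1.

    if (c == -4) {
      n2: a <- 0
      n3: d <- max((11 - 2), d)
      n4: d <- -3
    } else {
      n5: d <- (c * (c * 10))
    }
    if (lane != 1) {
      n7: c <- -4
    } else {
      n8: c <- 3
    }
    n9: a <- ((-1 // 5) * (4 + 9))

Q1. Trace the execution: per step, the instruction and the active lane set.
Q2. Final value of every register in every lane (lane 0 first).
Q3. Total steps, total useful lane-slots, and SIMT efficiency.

step 0: eval (c == -4)               0xf
step 1: d <- (c * (c * 10))          0xf
step 2: eval (lane != 1)             0xf
step 3: c <- -4                      0xd
step 4: c <- 3                       0x2
step 5: a <- ((-1 // 5) * (4 + 9))   0xf

Answer: 6 steps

c: -4,3,-4,-4
d: 40,40,40,40
a: -13,-13,-13,-13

steps = 6; useful = 20; efficiency = 20/24 = 5/6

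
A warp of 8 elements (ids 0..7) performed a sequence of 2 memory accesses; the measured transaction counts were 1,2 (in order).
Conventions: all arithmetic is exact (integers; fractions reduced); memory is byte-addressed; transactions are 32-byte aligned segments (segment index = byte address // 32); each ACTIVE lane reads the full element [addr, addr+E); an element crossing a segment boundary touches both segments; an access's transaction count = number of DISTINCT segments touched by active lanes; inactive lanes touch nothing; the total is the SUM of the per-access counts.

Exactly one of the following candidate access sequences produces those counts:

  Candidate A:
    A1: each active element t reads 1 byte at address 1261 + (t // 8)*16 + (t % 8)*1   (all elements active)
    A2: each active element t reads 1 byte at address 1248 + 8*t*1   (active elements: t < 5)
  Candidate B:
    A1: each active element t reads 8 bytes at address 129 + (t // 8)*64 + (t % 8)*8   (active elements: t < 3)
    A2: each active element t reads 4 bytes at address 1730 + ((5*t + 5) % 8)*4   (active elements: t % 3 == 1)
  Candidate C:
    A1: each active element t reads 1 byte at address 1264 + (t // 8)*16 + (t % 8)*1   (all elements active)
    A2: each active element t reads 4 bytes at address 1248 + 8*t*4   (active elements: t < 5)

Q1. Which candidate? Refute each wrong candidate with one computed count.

B: A2 gives 1 transaction, not 2
C: A2 gives 5 transactions, not 2
A: all counts match (1,2)

Answer: A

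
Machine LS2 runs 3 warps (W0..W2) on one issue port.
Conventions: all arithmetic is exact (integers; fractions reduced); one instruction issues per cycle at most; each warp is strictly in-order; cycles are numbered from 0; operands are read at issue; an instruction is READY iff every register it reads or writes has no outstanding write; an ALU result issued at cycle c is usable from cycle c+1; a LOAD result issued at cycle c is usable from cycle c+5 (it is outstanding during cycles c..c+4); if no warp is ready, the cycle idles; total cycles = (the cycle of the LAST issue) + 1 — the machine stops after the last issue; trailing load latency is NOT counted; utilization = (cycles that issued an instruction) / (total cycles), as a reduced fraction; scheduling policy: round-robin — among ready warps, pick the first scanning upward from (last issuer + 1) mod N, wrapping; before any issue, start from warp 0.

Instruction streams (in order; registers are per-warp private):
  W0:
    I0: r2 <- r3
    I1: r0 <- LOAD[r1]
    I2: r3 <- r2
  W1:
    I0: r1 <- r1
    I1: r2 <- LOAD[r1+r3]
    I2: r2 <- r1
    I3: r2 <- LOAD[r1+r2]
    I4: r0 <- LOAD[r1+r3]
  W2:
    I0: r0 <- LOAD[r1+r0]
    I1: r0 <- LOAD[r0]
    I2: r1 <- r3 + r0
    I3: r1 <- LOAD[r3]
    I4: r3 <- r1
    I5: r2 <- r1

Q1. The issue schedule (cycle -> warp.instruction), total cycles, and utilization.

cycle 0: W0.I0
cycle 1: W1.I0
cycle 2: W2.I0
cycle 3: W0.I1
cycle 4: W1.I1
cycle 5: W0.I2
cycle 6: idle
cycle 7: W2.I1
cycle 8: idle
cycle 9: W1.I2
cycle 10: W1.I3
cycle 11: W1.I4
cycle 12: W2.I2
cycle 13: W2.I3
cycle 14: idle
cycle 15: idle
cycle 16: idle
cycle 17: idle
cycle 18: W2.I4
cycle 19: W2.I5

Answer: 20 cycles, utilization 7/10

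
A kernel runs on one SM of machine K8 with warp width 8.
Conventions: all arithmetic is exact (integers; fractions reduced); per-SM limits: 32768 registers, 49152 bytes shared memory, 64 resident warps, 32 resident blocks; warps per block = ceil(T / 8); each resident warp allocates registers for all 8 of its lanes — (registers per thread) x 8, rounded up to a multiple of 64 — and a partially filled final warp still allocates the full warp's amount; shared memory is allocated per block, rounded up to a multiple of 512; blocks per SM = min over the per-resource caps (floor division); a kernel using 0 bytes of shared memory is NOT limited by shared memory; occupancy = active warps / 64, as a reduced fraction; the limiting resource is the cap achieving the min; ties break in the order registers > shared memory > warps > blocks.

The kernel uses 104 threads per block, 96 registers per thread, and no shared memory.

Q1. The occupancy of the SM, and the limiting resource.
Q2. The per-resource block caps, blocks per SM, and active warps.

Answer: occupancy 39/64, limited by registers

registers: 3 blocks
shared memory: no limit (kernel uses none)
warps: 4 blocks
blocks: 32 blocks

Answer: 3 blocks, 39 active warps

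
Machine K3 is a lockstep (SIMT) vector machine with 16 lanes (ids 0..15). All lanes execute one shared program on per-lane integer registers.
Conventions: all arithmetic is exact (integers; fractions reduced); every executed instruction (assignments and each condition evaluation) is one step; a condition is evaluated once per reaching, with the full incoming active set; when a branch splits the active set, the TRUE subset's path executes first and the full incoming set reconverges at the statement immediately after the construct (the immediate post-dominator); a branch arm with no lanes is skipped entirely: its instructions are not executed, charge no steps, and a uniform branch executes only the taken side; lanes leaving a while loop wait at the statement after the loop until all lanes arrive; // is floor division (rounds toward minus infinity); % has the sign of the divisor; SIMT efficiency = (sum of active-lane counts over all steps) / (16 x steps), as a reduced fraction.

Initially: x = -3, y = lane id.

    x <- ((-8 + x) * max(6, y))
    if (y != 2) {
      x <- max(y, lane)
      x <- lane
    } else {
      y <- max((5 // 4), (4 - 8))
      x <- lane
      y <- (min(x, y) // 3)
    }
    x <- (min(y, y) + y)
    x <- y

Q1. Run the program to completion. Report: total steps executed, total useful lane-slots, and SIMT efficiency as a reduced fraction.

Answer: 9 steps, 97 useful, 97/144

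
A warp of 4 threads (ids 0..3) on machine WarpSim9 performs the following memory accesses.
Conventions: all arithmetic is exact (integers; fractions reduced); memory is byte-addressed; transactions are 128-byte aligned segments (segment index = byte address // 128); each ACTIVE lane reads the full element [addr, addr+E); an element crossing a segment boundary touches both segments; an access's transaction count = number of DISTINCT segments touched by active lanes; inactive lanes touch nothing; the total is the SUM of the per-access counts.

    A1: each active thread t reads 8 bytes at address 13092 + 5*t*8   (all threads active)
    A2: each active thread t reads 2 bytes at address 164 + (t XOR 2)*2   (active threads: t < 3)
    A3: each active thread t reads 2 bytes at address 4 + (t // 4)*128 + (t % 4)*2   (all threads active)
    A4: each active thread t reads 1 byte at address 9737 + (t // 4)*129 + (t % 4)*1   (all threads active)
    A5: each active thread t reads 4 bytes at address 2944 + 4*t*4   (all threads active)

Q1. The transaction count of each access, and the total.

A1: 2 transactions
A2: 1 transaction
A3: 1 transaction
A4: 1 transaction
A5: 1 transaction

Answer: 2,1,1,1,1; total 6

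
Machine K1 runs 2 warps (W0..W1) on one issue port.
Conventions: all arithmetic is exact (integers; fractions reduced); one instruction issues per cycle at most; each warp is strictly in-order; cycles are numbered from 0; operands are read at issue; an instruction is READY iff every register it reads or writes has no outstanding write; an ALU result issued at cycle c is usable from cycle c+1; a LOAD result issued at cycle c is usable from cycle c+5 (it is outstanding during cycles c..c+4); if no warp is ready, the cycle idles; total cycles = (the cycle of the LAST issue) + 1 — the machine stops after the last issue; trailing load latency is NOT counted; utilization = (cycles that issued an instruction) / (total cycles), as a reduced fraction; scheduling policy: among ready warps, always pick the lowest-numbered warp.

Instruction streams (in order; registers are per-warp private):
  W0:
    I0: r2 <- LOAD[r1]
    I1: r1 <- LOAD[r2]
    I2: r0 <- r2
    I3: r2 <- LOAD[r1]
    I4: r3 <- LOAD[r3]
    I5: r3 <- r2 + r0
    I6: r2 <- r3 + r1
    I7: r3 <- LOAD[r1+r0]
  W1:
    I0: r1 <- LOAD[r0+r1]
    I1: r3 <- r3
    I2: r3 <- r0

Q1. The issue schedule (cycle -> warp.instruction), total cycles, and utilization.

cycle 0: W0.I0
cycle 1: W1.I0
cycle 2: W1.I1
cycle 3: W1.I2
cycle 4: idle
cycle 5: W0.I1
cycle 6: W0.I2
cycle 7: idle
cycle 8: idle
cycle 9: idle
cycle 10: W0.I3
cycle 11: W0.I4
cycle 12: idle
cycle 13: idle
cycle 14: idle
cycle 15: idle
cycle 16: W0.I5
cycle 17: W0.I6
cycle 18: W0.I7

Answer: 19 cycles, utilization 11/19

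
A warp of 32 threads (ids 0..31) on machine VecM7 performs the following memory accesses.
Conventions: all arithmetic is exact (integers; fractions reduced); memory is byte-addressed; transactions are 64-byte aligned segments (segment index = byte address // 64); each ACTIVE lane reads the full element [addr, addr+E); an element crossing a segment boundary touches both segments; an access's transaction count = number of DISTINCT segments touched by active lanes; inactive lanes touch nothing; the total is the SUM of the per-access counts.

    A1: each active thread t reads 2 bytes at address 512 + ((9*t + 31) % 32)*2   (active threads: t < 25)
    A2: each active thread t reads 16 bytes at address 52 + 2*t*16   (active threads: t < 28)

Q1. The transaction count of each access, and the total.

A1: 1 transaction
A2: 15 transactions

Answer: 1,15; total 16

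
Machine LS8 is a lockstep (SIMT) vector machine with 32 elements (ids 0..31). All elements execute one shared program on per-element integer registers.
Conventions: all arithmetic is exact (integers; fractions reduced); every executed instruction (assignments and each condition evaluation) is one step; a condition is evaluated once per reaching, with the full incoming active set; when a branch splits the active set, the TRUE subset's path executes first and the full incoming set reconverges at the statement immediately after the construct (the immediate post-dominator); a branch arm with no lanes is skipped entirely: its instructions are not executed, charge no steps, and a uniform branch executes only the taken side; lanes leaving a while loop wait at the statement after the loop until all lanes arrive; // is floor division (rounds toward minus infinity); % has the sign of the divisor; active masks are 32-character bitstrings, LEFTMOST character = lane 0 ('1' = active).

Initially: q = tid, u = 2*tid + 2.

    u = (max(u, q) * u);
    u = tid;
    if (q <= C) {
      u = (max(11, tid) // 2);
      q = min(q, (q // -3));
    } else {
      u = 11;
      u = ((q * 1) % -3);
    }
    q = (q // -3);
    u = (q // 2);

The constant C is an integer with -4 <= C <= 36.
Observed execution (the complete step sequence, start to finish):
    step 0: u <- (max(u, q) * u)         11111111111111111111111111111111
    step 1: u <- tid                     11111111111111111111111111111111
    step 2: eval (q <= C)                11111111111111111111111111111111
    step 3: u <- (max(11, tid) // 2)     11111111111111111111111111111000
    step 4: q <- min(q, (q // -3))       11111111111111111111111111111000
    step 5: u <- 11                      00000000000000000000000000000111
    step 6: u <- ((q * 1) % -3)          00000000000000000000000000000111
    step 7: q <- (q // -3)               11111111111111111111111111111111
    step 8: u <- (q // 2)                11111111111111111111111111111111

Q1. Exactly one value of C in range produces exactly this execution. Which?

Answer: C = 28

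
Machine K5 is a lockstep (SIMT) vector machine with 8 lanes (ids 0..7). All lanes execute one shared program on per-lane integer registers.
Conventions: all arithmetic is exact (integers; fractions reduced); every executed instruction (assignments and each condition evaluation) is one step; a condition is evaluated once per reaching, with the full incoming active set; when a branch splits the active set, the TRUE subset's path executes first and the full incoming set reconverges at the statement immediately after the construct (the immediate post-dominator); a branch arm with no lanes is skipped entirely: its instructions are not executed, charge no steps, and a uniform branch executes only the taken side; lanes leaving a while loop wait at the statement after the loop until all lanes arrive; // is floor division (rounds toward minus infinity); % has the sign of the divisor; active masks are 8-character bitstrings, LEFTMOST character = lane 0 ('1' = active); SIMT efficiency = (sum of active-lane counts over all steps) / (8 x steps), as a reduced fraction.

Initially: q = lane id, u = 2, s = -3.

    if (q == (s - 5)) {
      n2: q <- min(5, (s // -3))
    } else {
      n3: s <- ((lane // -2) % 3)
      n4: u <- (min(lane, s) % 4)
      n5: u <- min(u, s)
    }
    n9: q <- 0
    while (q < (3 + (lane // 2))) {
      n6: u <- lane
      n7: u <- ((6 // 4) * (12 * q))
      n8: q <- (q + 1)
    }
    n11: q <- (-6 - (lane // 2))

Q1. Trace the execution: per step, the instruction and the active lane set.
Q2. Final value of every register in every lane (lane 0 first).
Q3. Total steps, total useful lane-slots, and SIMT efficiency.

step 0: eval (q == (s - 5))          11111111
step 1: s <- ((lane // -2) % 3)      11111111
step 2: u <- (min(lane, s) % 4)      11111111
step 3: u <- min(u, s)               11111111
step 4: q <- 0                       11111111
step 5: eval (q < (3 + (lane // 2))) 11111111
step 6: u <- lane                    11111111
step 7: u <- ((6 // 4) * (12 * q))   11111111
step 8: q <- (q + 1)                 11111111
step 9: eval (q < (3 + (lane // 2))) 11111111
step 10: u <- lane                    11111111
step 11: u <- ((6 // 4) * (12 * q))   11111111
step 12: q <- (q + 1)                 11111111
step 13: eval (q < (3 + (lane // 2))) 11111111
step 14: u <- lane                    11111111
step 15: u <- ((6 // 4) * (12 * q))   11111111
step 16: q <- (q + 1)                 11111111
step 17: eval (q < (3 + (lane // 2))) 11111111
step 18: u <- lane                    00111111
step 19: u <- ((6 // 4) * (12 * q))   00111111
step 20: q <- (q + 1)                 00111111
step 21: eval (q < (3 + (lane // 2))) 00111111
step 22: u <- lane                    00001111
step 23: u <- ((6 // 4) * (12 * q))   00001111
step 24: q <- (q + 1)                 00001111
step 25: eval (q < (3 + (lane // 2))) 00001111
step 26: u <- lane                    00000011
step 27: u <- ((6 // 4) * (12 * q))   00000011
step 28: q <- (q + 1)                 00000011
step 29: eval (q < (3 + (lane // 2))) 00000011
step 30: q <- (-6 - (lane // 2))      11111111

Answer: 31 steps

q: -6,-6,-7,-7,-8,-8,-9,-9
u: 24,24,36,36,48,48,60,60
s: 0,2,2,1,1,0,0,2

steps = 31; useful = 200; efficiency = 200/248 = 25/31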